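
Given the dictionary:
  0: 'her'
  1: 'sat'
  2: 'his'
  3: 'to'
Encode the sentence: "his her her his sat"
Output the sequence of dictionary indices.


Look up each word in the dictionary:
  'his' -> 2
  'her' -> 0
  'her' -> 0
  'his' -> 2
  'sat' -> 1

Encoded: [2, 0, 0, 2, 1]


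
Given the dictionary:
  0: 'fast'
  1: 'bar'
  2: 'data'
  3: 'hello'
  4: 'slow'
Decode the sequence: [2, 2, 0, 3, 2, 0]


Look up each index in the dictionary:
  2 -> 'data'
  2 -> 'data'
  0 -> 'fast'
  3 -> 'hello'
  2 -> 'data'
  0 -> 'fast'

Decoded: "data data fast hello data fast"


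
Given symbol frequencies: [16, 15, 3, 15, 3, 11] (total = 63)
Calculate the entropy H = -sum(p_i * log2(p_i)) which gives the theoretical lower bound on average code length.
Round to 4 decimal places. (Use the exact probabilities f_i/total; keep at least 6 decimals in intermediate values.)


Per-symbol terms -p_i * log2(p_i) with p_i = f_i/63:
  p = 16/63 = 0.253968: log2(p) = -1.977280, -p*log2(p) = 0.502166
  p = 15/63 = 0.238095: log2(p) = -2.070389, -p*log2(p) = 0.492950
  p = 3/63 = 0.047619: log2(p) = -4.392317, -p*log2(p) = 0.209158
  p = 15/63 = 0.238095: log2(p) = -2.070389, -p*log2(p) = 0.492950
  p = 3/63 = 0.047619: log2(p) = -4.392317, -p*log2(p) = 0.209158
  p = 11/63 = 0.174603: log2(p) = -2.517848, -p*log2(p) = 0.439624
H = 0.502166 + 0.492950 + 0.209158 + 0.492950 + 0.209158 + 0.439624 = 2.346006

H = 2.346 bits/symbol


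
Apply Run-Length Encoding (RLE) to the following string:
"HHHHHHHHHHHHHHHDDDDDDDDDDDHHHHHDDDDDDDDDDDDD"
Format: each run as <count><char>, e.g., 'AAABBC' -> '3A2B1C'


Scanning runs left to right:
  i=0: run of 'H' x 15 -> '15H'
  i=15: run of 'D' x 11 -> '11D'
  i=26: run of 'H' x 5 -> '5H'
  i=31: run of 'D' x 13 -> '13D'

RLE = 15H11D5H13D


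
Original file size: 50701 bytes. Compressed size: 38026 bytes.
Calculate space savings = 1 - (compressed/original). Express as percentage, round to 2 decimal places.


ratio = compressed/original = 38026/50701 = 0.750005
savings = 1 - ratio = 1 - 0.750005 = 0.249995
as a percentage: 0.249995 * 100 = 25.0%

Space savings = 1 - 38026/50701 = 25.0%


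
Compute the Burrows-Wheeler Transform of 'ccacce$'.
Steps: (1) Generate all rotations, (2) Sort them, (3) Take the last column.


Rotations (sorted):
  0: $ccacce -> last char: e
  1: acce$cc -> last char: c
  2: cacce$c -> last char: c
  3: ccacce$ -> last char: $
  4: cce$cca -> last char: a
  5: ce$ccac -> last char: c
  6: e$ccacc -> last char: c


BWT = ecc$acc


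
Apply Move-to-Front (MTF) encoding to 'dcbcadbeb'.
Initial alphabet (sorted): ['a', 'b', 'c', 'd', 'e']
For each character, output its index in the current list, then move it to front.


MTF encoding:
'd': index 3 in ['a', 'b', 'c', 'd', 'e'] -> ['d', 'a', 'b', 'c', 'e']
'c': index 3 in ['d', 'a', 'b', 'c', 'e'] -> ['c', 'd', 'a', 'b', 'e']
'b': index 3 in ['c', 'd', 'a', 'b', 'e'] -> ['b', 'c', 'd', 'a', 'e']
'c': index 1 in ['b', 'c', 'd', 'a', 'e'] -> ['c', 'b', 'd', 'a', 'e']
'a': index 3 in ['c', 'b', 'd', 'a', 'e'] -> ['a', 'c', 'b', 'd', 'e']
'd': index 3 in ['a', 'c', 'b', 'd', 'e'] -> ['d', 'a', 'c', 'b', 'e']
'b': index 3 in ['d', 'a', 'c', 'b', 'e'] -> ['b', 'd', 'a', 'c', 'e']
'e': index 4 in ['b', 'd', 'a', 'c', 'e'] -> ['e', 'b', 'd', 'a', 'c']
'b': index 1 in ['e', 'b', 'd', 'a', 'c'] -> ['b', 'e', 'd', 'a', 'c']


Output: [3, 3, 3, 1, 3, 3, 3, 4, 1]


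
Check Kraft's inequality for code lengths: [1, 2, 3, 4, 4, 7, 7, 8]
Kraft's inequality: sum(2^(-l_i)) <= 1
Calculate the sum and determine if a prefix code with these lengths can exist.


Sum = 2^(-1) + 2^(-2) + 2^(-3) + 2^(-4) + 2^(-4) + 2^(-7) + 2^(-7) + 2^(-8)
    = 0.5 + 0.25 + 0.125 + 0.0625 + 0.0625 + 0.0078125 + 0.0078125 + 0.00390625
    = 261/256 = 1.01953125
Since 1.01953125 > 1, Kraft's inequality is NOT satisfied.
A prefix code with these lengths CANNOT exist.

Kraft sum = 1.01953125. Not satisfied.


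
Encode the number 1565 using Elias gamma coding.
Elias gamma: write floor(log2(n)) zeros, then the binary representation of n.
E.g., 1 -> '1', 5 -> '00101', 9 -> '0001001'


num_bits = floor(log2(1565)) + 1 = 11
leading_zeros = num_bits - 1 = 10
binary(1565) = 11000011101

Elias gamma(1565) = '0000000000' + '11000011101' = 000000000011000011101 (21 bits)


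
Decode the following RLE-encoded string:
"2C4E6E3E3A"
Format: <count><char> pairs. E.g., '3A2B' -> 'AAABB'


Expanding each <count><char> pair:
  2C -> 'CC'
  4E -> 'EEEE'
  6E -> 'EEEEEE'
  3E -> 'EEE'
  3A -> 'AAA'

Decoded = CCEEEEEEEEEEEEEAAA


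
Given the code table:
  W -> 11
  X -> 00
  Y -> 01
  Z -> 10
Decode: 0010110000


Decoding:
00 -> X
10 -> Z
11 -> W
00 -> X
00 -> X


Result: XZWXX


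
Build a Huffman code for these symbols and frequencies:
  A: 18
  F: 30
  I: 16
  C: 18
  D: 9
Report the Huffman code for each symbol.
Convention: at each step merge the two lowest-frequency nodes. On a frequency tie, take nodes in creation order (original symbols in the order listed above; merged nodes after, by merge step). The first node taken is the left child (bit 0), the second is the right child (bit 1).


Huffman tree construction:
Step 1: Merge D(9) + I(16) = 25
Step 2: Merge A(18) + C(18) = 36
Step 3: Merge (D+I)(25) + F(30) = 55
Step 4: Merge (A+C)(36) + ((D+I)+F)(55) = 91
Read each symbol's code off the tree from the root (left child = 0, right child = 1).

Codes:
  A: 00 (length 2)
  F: 11 (length 2)
  I: 101 (length 3)
  C: 01 (length 2)
  D: 100 (length 3)
Average code length: 207/91 = 2.2747 bits/symbol


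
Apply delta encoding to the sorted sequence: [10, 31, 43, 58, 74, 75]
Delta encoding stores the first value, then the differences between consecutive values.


First value: 10
Deltas:
  31 - 10 = 21
  43 - 31 = 12
  58 - 43 = 15
  74 - 58 = 16
  75 - 74 = 1


Delta encoded: [10, 21, 12, 15, 16, 1]


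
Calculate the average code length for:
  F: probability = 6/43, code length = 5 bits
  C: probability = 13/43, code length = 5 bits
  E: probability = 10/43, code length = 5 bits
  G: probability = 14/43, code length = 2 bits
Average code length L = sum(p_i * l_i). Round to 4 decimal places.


Weighted contributions p_i * l_i:
  F: (6/43) * 5 = 30/43
  C: (13/43) * 5 = 65/43
  E: (10/43) * 5 = 50/43
  G: (14/43) * 2 = 28/43
Sum = (30 + 65 + 50 + 28)/43 = 173/43

L = 173/43 = 4.0233 bits/symbol


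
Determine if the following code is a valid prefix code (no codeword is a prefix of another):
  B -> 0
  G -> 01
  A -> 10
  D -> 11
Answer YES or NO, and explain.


Checking each pair (does one codeword prefix another?):
  B='0' vs G='01': prefix -- VIOLATION

NO -- this is NOT a valid prefix code. B (0) is a prefix of G (01).


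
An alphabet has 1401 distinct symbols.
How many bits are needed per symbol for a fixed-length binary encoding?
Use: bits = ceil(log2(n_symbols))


log2(1401) = 10.4522
Bracket: 2^10 = 1024 < 1401 <= 2^11 = 2048
So ceil(log2(1401)) = 11

bits = ceil(log2(1401)) = ceil(10.4522) = 11 bits


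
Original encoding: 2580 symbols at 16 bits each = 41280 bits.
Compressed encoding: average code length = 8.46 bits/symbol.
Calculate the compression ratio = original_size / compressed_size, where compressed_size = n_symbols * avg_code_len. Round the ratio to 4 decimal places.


original_size = n_symbols * orig_bits = 2580 * 16 = 41280 bits
compressed_size = n_symbols * avg_code_len = 2580 * 8.46 = 21826.8 bits
ratio = original_size / compressed_size = 41280 / 21826.8 = 1.8913

Compression ratio = 1.8913


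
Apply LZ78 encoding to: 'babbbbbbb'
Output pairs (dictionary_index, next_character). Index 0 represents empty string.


LZ78 encoding steps:
Dictionary: {0: ''}
Step 1: w='' (idx 0), next='b' -> output (0, 'b'), add 'b' as idx 1
Step 2: w='' (idx 0), next='a' -> output (0, 'a'), add 'a' as idx 2
Step 3: w='b' (idx 1), next='b' -> output (1, 'b'), add 'bb' as idx 3
Step 4: w='bb' (idx 3), next='b' -> output (3, 'b'), add 'bbb' as idx 4
Step 5: w='bb' (idx 3), end of input -> output (3, '')


Encoded: [(0, 'b'), (0, 'a'), (1, 'b'), (3, 'b'), (3, '')]


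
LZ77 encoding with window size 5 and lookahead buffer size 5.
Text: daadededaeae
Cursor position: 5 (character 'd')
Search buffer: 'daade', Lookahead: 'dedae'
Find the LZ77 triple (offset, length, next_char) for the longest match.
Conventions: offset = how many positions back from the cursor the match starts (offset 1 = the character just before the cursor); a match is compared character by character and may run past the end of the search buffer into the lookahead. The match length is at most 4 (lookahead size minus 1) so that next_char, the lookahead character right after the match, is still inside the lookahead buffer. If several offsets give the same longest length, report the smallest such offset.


Try each offset into the search buffer:
  offset=1 (pos 4, char 'e'): match length 0
  offset=2 (pos 3, char 'd'): match length 3
  offset=3 (pos 2, char 'a'): match length 0
  offset=4 (pos 1, char 'a'): match length 0
  offset=5 (pos 0, char 'd'): match length 1
Longest match has length 3 at offset 2.
next_char = character at position 5 + 3 = 8 -> 'a'

Best match: offset=2, length=3 (matching 'ded' starting at position 3)
LZ77 triple: (2, 3, 'a')


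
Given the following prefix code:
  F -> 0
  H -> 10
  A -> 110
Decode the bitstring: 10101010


Decoding step by step:
Bits 10 -> H
Bits 10 -> H
Bits 10 -> H
Bits 10 -> H


Decoded message: HHHH


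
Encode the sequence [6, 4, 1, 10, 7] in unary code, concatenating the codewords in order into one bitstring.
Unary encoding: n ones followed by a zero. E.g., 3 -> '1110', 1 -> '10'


Encode each number as n ones followed by a terminating 0:
  6 -> 1111110 (7 bits)
  4 -> 11110 (5 bits)
  1 -> 10 (2 bits)
  10 -> 11111111110 (11 bits)
  7 -> 11111110 (8 bits)
Total length = 7 + 5 + 2 + 11 + 8 = 33 bits.

Unary([6, 4, 1, 10, 7]) = 111111011110101111111111011111110 (33 bits)


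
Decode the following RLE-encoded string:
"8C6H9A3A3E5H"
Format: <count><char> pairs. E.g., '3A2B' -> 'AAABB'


Expanding each <count><char> pair:
  8C -> 'CCCCCCCC'
  6H -> 'HHHHHH'
  9A -> 'AAAAAAAAA'
  3A -> 'AAA'
  3E -> 'EEE'
  5H -> 'HHHHH'

Decoded = CCCCCCCCHHHHHHAAAAAAAAAAAAEEEHHHHH


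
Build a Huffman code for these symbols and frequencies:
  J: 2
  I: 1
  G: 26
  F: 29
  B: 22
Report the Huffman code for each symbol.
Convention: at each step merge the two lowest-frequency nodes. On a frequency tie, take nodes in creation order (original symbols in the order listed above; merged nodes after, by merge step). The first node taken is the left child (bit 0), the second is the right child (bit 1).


Huffman tree construction:
Step 1: Merge I(1) + J(2) = 3
Step 2: Merge (I+J)(3) + B(22) = 25
Step 3: Merge ((I+J)+B)(25) + G(26) = 51
Step 4: Merge F(29) + (((I+J)+B)+G)(51) = 80
Read each symbol's code off the tree from the root (left child = 0, right child = 1).

Codes:
  J: 1001 (length 4)
  I: 1000 (length 4)
  G: 11 (length 2)
  F: 0 (length 1)
  B: 101 (length 3)
Average code length: 159/80 = 1.9875 bits/symbol


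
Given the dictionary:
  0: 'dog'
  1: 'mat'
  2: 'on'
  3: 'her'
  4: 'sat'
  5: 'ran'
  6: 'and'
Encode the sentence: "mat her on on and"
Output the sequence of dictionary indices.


Look up each word in the dictionary:
  'mat' -> 1
  'her' -> 3
  'on' -> 2
  'on' -> 2
  'and' -> 6

Encoded: [1, 3, 2, 2, 6]


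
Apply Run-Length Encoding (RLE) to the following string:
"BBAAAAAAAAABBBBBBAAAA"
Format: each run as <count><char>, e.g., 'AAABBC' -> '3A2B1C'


Scanning runs left to right:
  i=0: run of 'B' x 2 -> '2B'
  i=2: run of 'A' x 9 -> '9A'
  i=11: run of 'B' x 6 -> '6B'
  i=17: run of 'A' x 4 -> '4A'

RLE = 2B9A6B4A


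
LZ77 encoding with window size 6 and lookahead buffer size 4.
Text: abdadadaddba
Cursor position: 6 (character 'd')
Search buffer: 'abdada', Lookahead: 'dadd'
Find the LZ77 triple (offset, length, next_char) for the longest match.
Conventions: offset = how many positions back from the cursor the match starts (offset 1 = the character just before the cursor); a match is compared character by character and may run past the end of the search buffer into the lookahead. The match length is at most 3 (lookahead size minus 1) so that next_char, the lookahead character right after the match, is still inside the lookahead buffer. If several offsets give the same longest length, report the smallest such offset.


Try each offset into the search buffer:
  offset=1 (pos 5, char 'a'): match length 0
  offset=2 (pos 4, char 'd'): match length 3
  offset=3 (pos 3, char 'a'): match length 0
  offset=4 (pos 2, char 'd'): match length 3
  offset=5 (pos 1, char 'b'): match length 0
  offset=6 (pos 0, char 'a'): match length 0
Longest match has length 3, found at offsets 2, 4; take the smallest, offset 2.
next_char = character at position 6 + 3 = 9 -> 'd'

Best match: offset=2, length=3 (matching 'dad' starting at position 4)
LZ77 triple: (2, 3, 'd')


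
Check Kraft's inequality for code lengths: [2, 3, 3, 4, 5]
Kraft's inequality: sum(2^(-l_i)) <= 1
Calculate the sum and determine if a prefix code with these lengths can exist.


Sum = 2^(-2) + 2^(-3) + 2^(-3) + 2^(-4) + 2^(-5)
    = 0.25 + 0.125 + 0.125 + 0.0625 + 0.03125
    = 19/32 = 0.59375
Since 0.59375 <= 1, Kraft's inequality IS satisfied.
A prefix code with these lengths CAN exist.

Kraft sum = 0.59375. Satisfied.


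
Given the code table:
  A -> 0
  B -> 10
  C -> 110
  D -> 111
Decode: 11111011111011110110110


Decoding:
111 -> D
110 -> C
111 -> D
110 -> C
111 -> D
10 -> B
110 -> C
110 -> C


Result: DCDCDBCC


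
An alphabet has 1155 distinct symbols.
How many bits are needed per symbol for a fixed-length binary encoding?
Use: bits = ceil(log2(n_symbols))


log2(1155) = 10.1737
Bracket: 2^10 = 1024 < 1155 <= 2^11 = 2048
So ceil(log2(1155)) = 11

bits = ceil(log2(1155)) = ceil(10.1737) = 11 bits


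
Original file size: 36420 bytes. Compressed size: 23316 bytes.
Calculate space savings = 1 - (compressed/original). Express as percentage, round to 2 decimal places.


ratio = compressed/original = 23316/36420 = 0.640198
savings = 1 - ratio = 1 - 0.640198 = 0.359802
as a percentage: 0.359802 * 100 = 35.98%

Space savings = 1 - 23316/36420 = 35.98%


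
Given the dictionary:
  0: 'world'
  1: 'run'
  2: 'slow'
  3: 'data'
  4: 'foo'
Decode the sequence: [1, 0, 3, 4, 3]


Look up each index in the dictionary:
  1 -> 'run'
  0 -> 'world'
  3 -> 'data'
  4 -> 'foo'
  3 -> 'data'

Decoded: "run world data foo data"


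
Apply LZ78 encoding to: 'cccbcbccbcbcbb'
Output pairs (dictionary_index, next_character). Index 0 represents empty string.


LZ78 encoding steps:
Dictionary: {0: ''}
Step 1: w='' (idx 0), next='c' -> output (0, 'c'), add 'c' as idx 1
Step 2: w='c' (idx 1), next='c' -> output (1, 'c'), add 'cc' as idx 2
Step 3: w='' (idx 0), next='b' -> output (0, 'b'), add 'b' as idx 3
Step 4: w='c' (idx 1), next='b' -> output (1, 'b'), add 'cb' as idx 4
Step 5: w='cc' (idx 2), next='b' -> output (2, 'b'), add 'ccb' as idx 5
Step 6: w='cb' (idx 4), next='c' -> output (4, 'c'), add 'cbc' as idx 6
Step 7: w='b' (idx 3), next='b' -> output (3, 'b'), add 'bb' as idx 7


Encoded: [(0, 'c'), (1, 'c'), (0, 'b'), (1, 'b'), (2, 'b'), (4, 'c'), (3, 'b')]


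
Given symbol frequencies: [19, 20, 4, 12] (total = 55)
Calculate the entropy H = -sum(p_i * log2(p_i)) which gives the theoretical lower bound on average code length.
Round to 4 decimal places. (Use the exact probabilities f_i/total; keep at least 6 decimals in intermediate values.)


Per-symbol terms -p_i * log2(p_i) with p_i = f_i/55:
  p = 19/55 = 0.345455: log2(p) = -1.533432, -p*log2(p) = 0.529731
  p = 20/55 = 0.363636: log2(p) = -1.459432, -p*log2(p) = 0.530702
  p = 4/55 = 0.072727: log2(p) = -3.781360, -p*log2(p) = 0.275008
  p = 12/55 = 0.218182: log2(p) = -2.196397, -p*log2(p) = 0.479214
H = 0.529731 + 0.530702 + 0.275008 + 0.479214 = 1.814655

H = 1.8147 bits/symbol


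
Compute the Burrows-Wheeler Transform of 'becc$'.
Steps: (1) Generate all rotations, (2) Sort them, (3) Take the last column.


Rotations (sorted):
  0: $becc -> last char: c
  1: becc$ -> last char: $
  2: c$bec -> last char: c
  3: cc$be -> last char: e
  4: ecc$b -> last char: b


BWT = c$ceb


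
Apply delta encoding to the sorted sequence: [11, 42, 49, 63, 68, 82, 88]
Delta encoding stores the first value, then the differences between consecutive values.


First value: 11
Deltas:
  42 - 11 = 31
  49 - 42 = 7
  63 - 49 = 14
  68 - 63 = 5
  82 - 68 = 14
  88 - 82 = 6


Delta encoded: [11, 31, 7, 14, 5, 14, 6]


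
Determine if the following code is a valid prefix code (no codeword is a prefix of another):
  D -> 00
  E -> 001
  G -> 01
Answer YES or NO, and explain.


Checking each pair (does one codeword prefix another?):
  D='00' vs E='001': prefix -- VIOLATION

NO -- this is NOT a valid prefix code. D (00) is a prefix of E (001).


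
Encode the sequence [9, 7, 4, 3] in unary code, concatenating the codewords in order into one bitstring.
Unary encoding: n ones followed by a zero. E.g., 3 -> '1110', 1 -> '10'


Encode each number as n ones followed by a terminating 0:
  9 -> 1111111110 (10 bits)
  7 -> 11111110 (8 bits)
  4 -> 11110 (5 bits)
  3 -> 1110 (4 bits)
Total length = 10 + 8 + 5 + 4 = 27 bits.

Unary([9, 7, 4, 3]) = 111111111011111110111101110 (27 bits)


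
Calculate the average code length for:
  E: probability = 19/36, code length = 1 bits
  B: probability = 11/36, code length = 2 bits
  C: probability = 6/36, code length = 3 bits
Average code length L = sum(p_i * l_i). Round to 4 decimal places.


Weighted contributions p_i * l_i:
  E: (19/36) * 1 = 19/36
  B: (11/36) * 2 = 22/36
  C: (6/36) * 3 = 18/36
Sum = (19 + 22 + 18)/36 = 59/36

L = 59/36 = 1.6389 bits/symbol


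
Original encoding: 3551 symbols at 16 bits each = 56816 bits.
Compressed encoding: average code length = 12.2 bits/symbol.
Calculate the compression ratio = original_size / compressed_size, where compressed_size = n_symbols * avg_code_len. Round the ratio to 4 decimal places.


original_size = n_symbols * orig_bits = 3551 * 16 = 56816 bits
compressed_size = n_symbols * avg_code_len = 3551 * 12.2 = 43322.2 bits
ratio = original_size / compressed_size = 56816 / 43322.2 = 1.3115

Compression ratio = 1.3115


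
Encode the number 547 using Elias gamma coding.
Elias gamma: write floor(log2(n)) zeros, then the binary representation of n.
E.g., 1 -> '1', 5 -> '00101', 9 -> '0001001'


num_bits = floor(log2(547)) + 1 = 10
leading_zeros = num_bits - 1 = 9
binary(547) = 1000100011

Elias gamma(547) = '000000000' + '1000100011' = 0000000001000100011 (19 bits)


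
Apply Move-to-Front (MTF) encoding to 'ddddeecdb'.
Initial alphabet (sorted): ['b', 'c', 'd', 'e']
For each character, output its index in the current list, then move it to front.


MTF encoding:
'd': index 2 in ['b', 'c', 'd', 'e'] -> ['d', 'b', 'c', 'e']
'd': index 0 in ['d', 'b', 'c', 'e'] -> ['d', 'b', 'c', 'e']
'd': index 0 in ['d', 'b', 'c', 'e'] -> ['d', 'b', 'c', 'e']
'd': index 0 in ['d', 'b', 'c', 'e'] -> ['d', 'b', 'c', 'e']
'e': index 3 in ['d', 'b', 'c', 'e'] -> ['e', 'd', 'b', 'c']
'e': index 0 in ['e', 'd', 'b', 'c'] -> ['e', 'd', 'b', 'c']
'c': index 3 in ['e', 'd', 'b', 'c'] -> ['c', 'e', 'd', 'b']
'd': index 2 in ['c', 'e', 'd', 'b'] -> ['d', 'c', 'e', 'b']
'b': index 3 in ['d', 'c', 'e', 'b'] -> ['b', 'd', 'c', 'e']


Output: [2, 0, 0, 0, 3, 0, 3, 2, 3]


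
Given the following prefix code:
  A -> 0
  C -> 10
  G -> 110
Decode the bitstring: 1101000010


Decoding step by step:
Bits 110 -> G
Bits 10 -> C
Bits 0 -> A
Bits 0 -> A
Bits 0 -> A
Bits 10 -> C


Decoded message: GCAAAC


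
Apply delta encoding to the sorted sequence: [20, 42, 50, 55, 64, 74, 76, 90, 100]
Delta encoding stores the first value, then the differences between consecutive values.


First value: 20
Deltas:
  42 - 20 = 22
  50 - 42 = 8
  55 - 50 = 5
  64 - 55 = 9
  74 - 64 = 10
  76 - 74 = 2
  90 - 76 = 14
  100 - 90 = 10


Delta encoded: [20, 22, 8, 5, 9, 10, 2, 14, 10]


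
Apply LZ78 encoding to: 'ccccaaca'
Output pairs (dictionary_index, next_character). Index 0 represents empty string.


LZ78 encoding steps:
Dictionary: {0: ''}
Step 1: w='' (idx 0), next='c' -> output (0, 'c'), add 'c' as idx 1
Step 2: w='c' (idx 1), next='c' -> output (1, 'c'), add 'cc' as idx 2
Step 3: w='c' (idx 1), next='a' -> output (1, 'a'), add 'ca' as idx 3
Step 4: w='' (idx 0), next='a' -> output (0, 'a'), add 'a' as idx 4
Step 5: w='ca' (idx 3), end of input -> output (3, '')


Encoded: [(0, 'c'), (1, 'c'), (1, 'a'), (0, 'a'), (3, '')]


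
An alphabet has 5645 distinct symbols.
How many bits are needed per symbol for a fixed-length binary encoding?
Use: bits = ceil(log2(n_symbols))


log2(5645) = 12.4628
Bracket: 2^12 = 4096 < 5645 <= 2^13 = 8192
So ceil(log2(5645)) = 13

bits = ceil(log2(5645)) = ceil(12.4628) = 13 bits


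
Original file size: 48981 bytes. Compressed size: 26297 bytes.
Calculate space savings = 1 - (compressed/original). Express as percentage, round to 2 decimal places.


ratio = compressed/original = 26297/48981 = 0.536882
savings = 1 - ratio = 1 - 0.536882 = 0.463118
as a percentage: 0.463118 * 100 = 46.31%

Space savings = 1 - 26297/48981 = 46.31%


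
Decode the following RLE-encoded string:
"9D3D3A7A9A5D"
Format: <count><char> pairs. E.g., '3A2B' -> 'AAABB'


Expanding each <count><char> pair:
  9D -> 'DDDDDDDDD'
  3D -> 'DDD'
  3A -> 'AAA'
  7A -> 'AAAAAAA'
  9A -> 'AAAAAAAAA'
  5D -> 'DDDDD'

Decoded = DDDDDDDDDDDDAAAAAAAAAAAAAAAAAAADDDDD


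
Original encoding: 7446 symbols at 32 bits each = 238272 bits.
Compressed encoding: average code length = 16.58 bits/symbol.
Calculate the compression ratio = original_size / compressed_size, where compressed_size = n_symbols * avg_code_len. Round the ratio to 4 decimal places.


original_size = n_symbols * orig_bits = 7446 * 32 = 238272 bits
compressed_size = n_symbols * avg_code_len = 7446 * 16.58 = 123454.68 bits
ratio = original_size / compressed_size = 238272 / 123454.68 = 1.93

Compression ratio = 1.93


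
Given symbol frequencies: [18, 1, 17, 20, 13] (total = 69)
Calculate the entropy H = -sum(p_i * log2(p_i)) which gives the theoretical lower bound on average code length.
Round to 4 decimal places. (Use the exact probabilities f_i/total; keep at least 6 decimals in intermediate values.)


Per-symbol terms -p_i * log2(p_i) with p_i = f_i/69:
  p = 18/69 = 0.260870: log2(p) = -1.938599, -p*log2(p) = 0.505722
  p = 1/69 = 0.014493: log2(p) = -6.108524, -p*log2(p) = 0.088529
  p = 17/69 = 0.246377: log2(p) = -2.021062, -p*log2(p) = 0.497943
  p = 20/69 = 0.289855: log2(p) = -1.786596, -p*log2(p) = 0.517854
  p = 13/69 = 0.188406: log2(p) = -2.408085, -p*log2(p) = 0.453697
H = 0.505722 + 0.088529 + 0.497943 + 0.517854 + 0.453697 = 2.063745

H = 2.0637 bits/symbol


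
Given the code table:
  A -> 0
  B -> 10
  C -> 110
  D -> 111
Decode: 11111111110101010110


Decoding:
111 -> D
111 -> D
111 -> D
10 -> B
10 -> B
10 -> B
10 -> B
110 -> C


Result: DDDBBBBC


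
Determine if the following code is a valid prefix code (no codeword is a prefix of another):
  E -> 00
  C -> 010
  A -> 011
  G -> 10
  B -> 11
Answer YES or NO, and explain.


Checking each pair (does one codeword prefix another?):
  E='00' vs C='010': no prefix
  E='00' vs A='011': no prefix
  E='00' vs G='10': no prefix
  E='00' vs B='11': no prefix
  C='010' vs E='00': no prefix
  C='010' vs A='011': no prefix
  C='010' vs G='10': no prefix
  C='010' vs B='11': no prefix
  A='011' vs E='00': no prefix
  A='011' vs C='010': no prefix
  A='011' vs G='10': no prefix
  A='011' vs B='11': no prefix
  G='10' vs E='00': no prefix
  G='10' vs C='010': no prefix
  G='10' vs A='011': no prefix
  G='10' vs B='11': no prefix
  B='11' vs E='00': no prefix
  B='11' vs C='010': no prefix
  B='11' vs A='011': no prefix
  B='11' vs G='10': no prefix
No violation found over all pairs.

YES -- this is a valid prefix code. No codeword is a prefix of any other codeword.


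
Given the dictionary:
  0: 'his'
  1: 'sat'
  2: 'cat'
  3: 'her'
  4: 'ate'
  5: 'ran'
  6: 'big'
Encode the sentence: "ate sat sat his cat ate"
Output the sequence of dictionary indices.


Look up each word in the dictionary:
  'ate' -> 4
  'sat' -> 1
  'sat' -> 1
  'his' -> 0
  'cat' -> 2
  'ate' -> 4

Encoded: [4, 1, 1, 0, 2, 4]


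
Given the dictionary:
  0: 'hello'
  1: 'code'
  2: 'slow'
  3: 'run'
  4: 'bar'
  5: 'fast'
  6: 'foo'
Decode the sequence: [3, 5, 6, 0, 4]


Look up each index in the dictionary:
  3 -> 'run'
  5 -> 'fast'
  6 -> 'foo'
  0 -> 'hello'
  4 -> 'bar'

Decoded: "run fast foo hello bar"


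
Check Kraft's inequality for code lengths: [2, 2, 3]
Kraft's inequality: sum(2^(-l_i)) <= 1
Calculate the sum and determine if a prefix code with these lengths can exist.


Sum = 2^(-2) + 2^(-2) + 2^(-3)
    = 0.25 + 0.25 + 0.125
    = 5/8 = 0.625
Since 0.625 <= 1, Kraft's inequality IS satisfied.
A prefix code with these lengths CAN exist.

Kraft sum = 0.625. Satisfied.


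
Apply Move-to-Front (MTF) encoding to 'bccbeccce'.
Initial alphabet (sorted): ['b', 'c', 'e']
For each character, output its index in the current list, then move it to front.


MTF encoding:
'b': index 0 in ['b', 'c', 'e'] -> ['b', 'c', 'e']
'c': index 1 in ['b', 'c', 'e'] -> ['c', 'b', 'e']
'c': index 0 in ['c', 'b', 'e'] -> ['c', 'b', 'e']
'b': index 1 in ['c', 'b', 'e'] -> ['b', 'c', 'e']
'e': index 2 in ['b', 'c', 'e'] -> ['e', 'b', 'c']
'c': index 2 in ['e', 'b', 'c'] -> ['c', 'e', 'b']
'c': index 0 in ['c', 'e', 'b'] -> ['c', 'e', 'b']
'c': index 0 in ['c', 'e', 'b'] -> ['c', 'e', 'b']
'e': index 1 in ['c', 'e', 'b'] -> ['e', 'c', 'b']


Output: [0, 1, 0, 1, 2, 2, 0, 0, 1]


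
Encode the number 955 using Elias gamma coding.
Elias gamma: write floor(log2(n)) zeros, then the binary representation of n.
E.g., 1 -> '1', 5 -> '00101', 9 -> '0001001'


num_bits = floor(log2(955)) + 1 = 10
leading_zeros = num_bits - 1 = 9
binary(955) = 1110111011

Elias gamma(955) = '000000000' + '1110111011' = 0000000001110111011 (19 bits)


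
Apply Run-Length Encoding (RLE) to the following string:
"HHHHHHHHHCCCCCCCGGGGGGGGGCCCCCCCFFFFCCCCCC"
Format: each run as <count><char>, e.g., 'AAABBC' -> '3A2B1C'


Scanning runs left to right:
  i=0: run of 'H' x 9 -> '9H'
  i=9: run of 'C' x 7 -> '7C'
  i=16: run of 'G' x 9 -> '9G'
  i=25: run of 'C' x 7 -> '7C'
  i=32: run of 'F' x 4 -> '4F'
  i=36: run of 'C' x 6 -> '6C'

RLE = 9H7C9G7C4F6C


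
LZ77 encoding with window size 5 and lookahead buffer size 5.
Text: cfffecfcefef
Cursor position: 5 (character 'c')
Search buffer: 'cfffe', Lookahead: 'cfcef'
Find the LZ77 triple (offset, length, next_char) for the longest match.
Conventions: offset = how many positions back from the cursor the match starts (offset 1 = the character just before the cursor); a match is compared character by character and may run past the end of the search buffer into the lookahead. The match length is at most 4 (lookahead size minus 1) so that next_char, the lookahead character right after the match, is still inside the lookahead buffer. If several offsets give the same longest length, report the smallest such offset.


Try each offset into the search buffer:
  offset=1 (pos 4, char 'e'): match length 0
  offset=2 (pos 3, char 'f'): match length 0
  offset=3 (pos 2, char 'f'): match length 0
  offset=4 (pos 1, char 'f'): match length 0
  offset=5 (pos 0, char 'c'): match length 2
Longest match has length 2 at offset 5.
next_char = character at position 5 + 2 = 7 -> 'c'

Best match: offset=5, length=2 (matching 'cf' starting at position 0)
LZ77 triple: (5, 2, 'c')


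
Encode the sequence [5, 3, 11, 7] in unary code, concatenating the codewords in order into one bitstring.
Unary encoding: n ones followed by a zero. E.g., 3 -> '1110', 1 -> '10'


Encode each number as n ones followed by a terminating 0:
  5 -> 111110 (6 bits)
  3 -> 1110 (4 bits)
  11 -> 111111111110 (12 bits)
  7 -> 11111110 (8 bits)
Total length = 6 + 4 + 12 + 8 = 30 bits.

Unary([5, 3, 11, 7]) = 111110111011111111111011111110 (30 bits)


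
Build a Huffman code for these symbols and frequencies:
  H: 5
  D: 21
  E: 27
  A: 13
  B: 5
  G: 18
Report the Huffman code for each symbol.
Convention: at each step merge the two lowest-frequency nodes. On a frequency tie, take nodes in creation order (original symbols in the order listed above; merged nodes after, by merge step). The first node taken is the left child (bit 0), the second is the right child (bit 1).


Huffman tree construction:
Step 1: Merge H(5) + B(5) = 10
Step 2: Merge (H+B)(10) + A(13) = 23
Step 3: Merge G(18) + D(21) = 39
Step 4: Merge ((H+B)+A)(23) + E(27) = 50
Step 5: Merge (G+D)(39) + (((H+B)+A)+E)(50) = 89
Read each symbol's code off the tree from the root (left child = 0, right child = 1).

Codes:
  H: 1000 (length 4)
  D: 01 (length 2)
  E: 11 (length 2)
  A: 101 (length 3)
  B: 1001 (length 4)
  G: 00 (length 2)
Average code length: 211/89 = 2.3708 bits/symbol


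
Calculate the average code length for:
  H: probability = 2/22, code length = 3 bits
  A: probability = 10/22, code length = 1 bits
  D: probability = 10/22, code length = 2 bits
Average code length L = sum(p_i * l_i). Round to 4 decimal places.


Weighted contributions p_i * l_i:
  H: (2/22) * 3 = 6/22
  A: (10/22) * 1 = 10/22
  D: (10/22) * 2 = 20/22
Sum = (6 + 10 + 20)/22 = 36/22

L = 36/22 = 1.6364 bits/symbol


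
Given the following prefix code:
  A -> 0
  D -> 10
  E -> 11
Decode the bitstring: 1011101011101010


Decoding step by step:
Bits 10 -> D
Bits 11 -> E
Bits 10 -> D
Bits 10 -> D
Bits 11 -> E
Bits 10 -> D
Bits 10 -> D
Bits 10 -> D


Decoded message: DEDDEDDD


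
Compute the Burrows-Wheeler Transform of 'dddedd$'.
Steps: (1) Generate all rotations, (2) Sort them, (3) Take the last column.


Rotations (sorted):
  0: $dddedd -> last char: d
  1: d$ddded -> last char: d
  2: dd$ddde -> last char: e
  3: dddedd$ -> last char: $
  4: ddedd$d -> last char: d
  5: dedd$dd -> last char: d
  6: edd$ddd -> last char: d


BWT = dde$ddd


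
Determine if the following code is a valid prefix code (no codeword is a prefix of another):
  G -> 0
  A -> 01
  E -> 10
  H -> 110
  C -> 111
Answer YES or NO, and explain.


Checking each pair (does one codeword prefix another?):
  G='0' vs A='01': prefix -- VIOLATION

NO -- this is NOT a valid prefix code. G (0) is a prefix of A (01).


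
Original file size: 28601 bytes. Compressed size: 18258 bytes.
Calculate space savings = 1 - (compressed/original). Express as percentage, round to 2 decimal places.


ratio = compressed/original = 18258/28601 = 0.638369
savings = 1 - ratio = 1 - 0.638369 = 0.361631
as a percentage: 0.361631 * 100 = 36.16%

Space savings = 1 - 18258/28601 = 36.16%


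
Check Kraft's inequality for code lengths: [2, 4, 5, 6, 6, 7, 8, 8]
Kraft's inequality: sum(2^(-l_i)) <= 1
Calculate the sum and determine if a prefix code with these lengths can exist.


Sum = 2^(-2) + 2^(-4) + 2^(-5) + 2^(-6) + 2^(-6) + 2^(-7) + 2^(-8) + 2^(-8)
    = 0.25 + 0.0625 + 0.03125 + 0.015625 + 0.015625 + 0.0078125 + 0.00390625 + 0.00390625
    = 100/256 = 0.390625
Since 0.390625 <= 1, Kraft's inequality IS satisfied.
A prefix code with these lengths CAN exist.

Kraft sum = 0.390625. Satisfied.


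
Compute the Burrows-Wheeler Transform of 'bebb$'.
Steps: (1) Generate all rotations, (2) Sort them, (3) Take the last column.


Rotations (sorted):
  0: $bebb -> last char: b
  1: b$beb -> last char: b
  2: bb$be -> last char: e
  3: bebb$ -> last char: $
  4: ebb$b -> last char: b


BWT = bbe$b


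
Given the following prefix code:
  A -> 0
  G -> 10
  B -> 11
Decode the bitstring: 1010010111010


Decoding step by step:
Bits 10 -> G
Bits 10 -> G
Bits 0 -> A
Bits 10 -> G
Bits 11 -> B
Bits 10 -> G
Bits 10 -> G


Decoded message: GGAGBGG


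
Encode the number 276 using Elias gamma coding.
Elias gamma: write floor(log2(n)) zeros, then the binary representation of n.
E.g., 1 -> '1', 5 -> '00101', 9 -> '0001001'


num_bits = floor(log2(276)) + 1 = 9
leading_zeros = num_bits - 1 = 8
binary(276) = 100010100

Elias gamma(276) = '00000000' + '100010100' = 00000000100010100 (17 bits)


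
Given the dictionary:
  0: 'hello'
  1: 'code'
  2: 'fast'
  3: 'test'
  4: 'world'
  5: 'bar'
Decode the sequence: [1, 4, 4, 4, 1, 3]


Look up each index in the dictionary:
  1 -> 'code'
  4 -> 'world'
  4 -> 'world'
  4 -> 'world'
  1 -> 'code'
  3 -> 'test'

Decoded: "code world world world code test"


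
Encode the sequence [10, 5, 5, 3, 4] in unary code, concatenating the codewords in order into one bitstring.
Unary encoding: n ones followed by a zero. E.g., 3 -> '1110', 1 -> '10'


Encode each number as n ones followed by a terminating 0:
  10 -> 11111111110 (11 bits)
  5 -> 111110 (6 bits)
  5 -> 111110 (6 bits)
  3 -> 1110 (4 bits)
  4 -> 11110 (5 bits)
Total length = 11 + 6 + 6 + 4 + 5 = 32 bits.

Unary([10, 5, 5, 3, 4]) = 11111111110111110111110111011110 (32 bits)


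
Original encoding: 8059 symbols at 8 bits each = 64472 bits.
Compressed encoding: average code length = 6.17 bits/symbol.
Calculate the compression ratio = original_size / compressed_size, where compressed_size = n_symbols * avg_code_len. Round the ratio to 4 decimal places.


original_size = n_symbols * orig_bits = 8059 * 8 = 64472 bits
compressed_size = n_symbols * avg_code_len = 8059 * 6.17 = 49724.03 bits
ratio = original_size / compressed_size = 64472 / 49724.03 = 1.2966

Compression ratio = 1.2966


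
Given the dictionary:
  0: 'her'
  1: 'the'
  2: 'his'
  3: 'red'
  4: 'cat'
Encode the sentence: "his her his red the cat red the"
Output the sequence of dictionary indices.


Look up each word in the dictionary:
  'his' -> 2
  'her' -> 0
  'his' -> 2
  'red' -> 3
  'the' -> 1
  'cat' -> 4
  'red' -> 3
  'the' -> 1

Encoded: [2, 0, 2, 3, 1, 4, 3, 1]


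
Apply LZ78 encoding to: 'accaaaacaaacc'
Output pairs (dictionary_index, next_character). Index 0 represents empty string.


LZ78 encoding steps:
Dictionary: {0: ''}
Step 1: w='' (idx 0), next='a' -> output (0, 'a'), add 'a' as idx 1
Step 2: w='' (idx 0), next='c' -> output (0, 'c'), add 'c' as idx 2
Step 3: w='c' (idx 2), next='a' -> output (2, 'a'), add 'ca' as idx 3
Step 4: w='a' (idx 1), next='a' -> output (1, 'a'), add 'aa' as idx 4
Step 5: w='a' (idx 1), next='c' -> output (1, 'c'), add 'ac' as idx 5
Step 6: w='aa' (idx 4), next='a' -> output (4, 'a'), add 'aaa' as idx 6
Step 7: w='c' (idx 2), next='c' -> output (2, 'c'), add 'cc' as idx 7


Encoded: [(0, 'a'), (0, 'c'), (2, 'a'), (1, 'a'), (1, 'c'), (4, 'a'), (2, 'c')]


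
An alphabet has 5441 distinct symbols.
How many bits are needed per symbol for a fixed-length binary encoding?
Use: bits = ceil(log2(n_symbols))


log2(5441) = 12.4097
Bracket: 2^12 = 4096 < 5441 <= 2^13 = 8192
So ceil(log2(5441)) = 13

bits = ceil(log2(5441)) = ceil(12.4097) = 13 bits


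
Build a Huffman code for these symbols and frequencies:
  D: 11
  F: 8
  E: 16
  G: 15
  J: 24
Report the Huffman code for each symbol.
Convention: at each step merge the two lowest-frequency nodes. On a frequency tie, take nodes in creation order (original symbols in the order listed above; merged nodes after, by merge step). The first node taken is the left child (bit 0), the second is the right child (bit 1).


Huffman tree construction:
Step 1: Merge F(8) + D(11) = 19
Step 2: Merge G(15) + E(16) = 31
Step 3: Merge (F+D)(19) + J(24) = 43
Step 4: Merge (G+E)(31) + ((F+D)+J)(43) = 74
Read each symbol's code off the tree from the root (left child = 0, right child = 1).

Codes:
  D: 101 (length 3)
  F: 100 (length 3)
  E: 01 (length 2)
  G: 00 (length 2)
  J: 11 (length 2)
Average code length: 167/74 = 2.2568 bits/symbol


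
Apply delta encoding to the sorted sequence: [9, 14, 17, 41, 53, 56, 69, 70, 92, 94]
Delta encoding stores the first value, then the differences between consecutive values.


First value: 9
Deltas:
  14 - 9 = 5
  17 - 14 = 3
  41 - 17 = 24
  53 - 41 = 12
  56 - 53 = 3
  69 - 56 = 13
  70 - 69 = 1
  92 - 70 = 22
  94 - 92 = 2


Delta encoded: [9, 5, 3, 24, 12, 3, 13, 1, 22, 2]


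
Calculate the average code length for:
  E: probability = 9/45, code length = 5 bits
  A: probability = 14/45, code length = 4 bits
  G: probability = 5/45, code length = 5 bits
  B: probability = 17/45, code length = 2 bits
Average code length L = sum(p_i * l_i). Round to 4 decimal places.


Weighted contributions p_i * l_i:
  E: (9/45) * 5 = 45/45
  A: (14/45) * 4 = 56/45
  G: (5/45) * 5 = 25/45
  B: (17/45) * 2 = 34/45
Sum = (45 + 56 + 25 + 34)/45 = 160/45

L = 160/45 = 3.5556 bits/symbol


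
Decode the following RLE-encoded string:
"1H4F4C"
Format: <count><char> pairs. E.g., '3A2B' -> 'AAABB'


Expanding each <count><char> pair:
  1H -> 'H'
  4F -> 'FFFF'
  4C -> 'CCCC'

Decoded = HFFFFCCCC


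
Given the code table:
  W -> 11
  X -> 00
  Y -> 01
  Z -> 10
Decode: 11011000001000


Decoding:
11 -> W
01 -> Y
10 -> Z
00 -> X
00 -> X
10 -> Z
00 -> X


Result: WYZXXZX


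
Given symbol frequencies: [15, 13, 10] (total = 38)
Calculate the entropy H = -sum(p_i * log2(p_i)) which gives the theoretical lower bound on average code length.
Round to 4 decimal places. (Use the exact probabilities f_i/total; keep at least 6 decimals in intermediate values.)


Per-symbol terms -p_i * log2(p_i) with p_i = f_i/38:
  p = 15/38 = 0.394737: log2(p) = -1.341037, -p*log2(p) = 0.529357
  p = 13/38 = 0.342105: log2(p) = -1.547488, -p*log2(p) = 0.529404
  p = 10/38 = 0.263158: log2(p) = -1.925999, -p*log2(p) = 0.506842
H = 0.529357 + 0.529404 + 0.506842 = 1.565603

H = 1.5656 bits/symbol


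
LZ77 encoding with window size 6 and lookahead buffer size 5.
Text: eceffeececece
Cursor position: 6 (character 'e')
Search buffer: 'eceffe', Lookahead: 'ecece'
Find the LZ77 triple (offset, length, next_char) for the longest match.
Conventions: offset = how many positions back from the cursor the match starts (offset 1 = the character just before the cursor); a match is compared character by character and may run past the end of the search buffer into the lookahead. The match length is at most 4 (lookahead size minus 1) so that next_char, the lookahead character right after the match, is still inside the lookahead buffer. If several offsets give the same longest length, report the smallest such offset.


Try each offset into the search buffer:
  offset=1 (pos 5, char 'e'): match length 1
  offset=2 (pos 4, char 'f'): match length 0
  offset=3 (pos 3, char 'f'): match length 0
  offset=4 (pos 2, char 'e'): match length 1
  offset=5 (pos 1, char 'c'): match length 0
  offset=6 (pos 0, char 'e'): match length 3
Longest match has length 3 at offset 6.
next_char = character at position 6 + 3 = 9 -> 'c'

Best match: offset=6, length=3 (matching 'ece' starting at position 0)
LZ77 triple: (6, 3, 'c')


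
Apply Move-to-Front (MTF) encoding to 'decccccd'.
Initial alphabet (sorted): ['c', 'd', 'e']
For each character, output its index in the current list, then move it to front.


MTF encoding:
'd': index 1 in ['c', 'd', 'e'] -> ['d', 'c', 'e']
'e': index 2 in ['d', 'c', 'e'] -> ['e', 'd', 'c']
'c': index 2 in ['e', 'd', 'c'] -> ['c', 'e', 'd']
'c': index 0 in ['c', 'e', 'd'] -> ['c', 'e', 'd']
'c': index 0 in ['c', 'e', 'd'] -> ['c', 'e', 'd']
'c': index 0 in ['c', 'e', 'd'] -> ['c', 'e', 'd']
'c': index 0 in ['c', 'e', 'd'] -> ['c', 'e', 'd']
'd': index 2 in ['c', 'e', 'd'] -> ['d', 'c', 'e']


Output: [1, 2, 2, 0, 0, 0, 0, 2]


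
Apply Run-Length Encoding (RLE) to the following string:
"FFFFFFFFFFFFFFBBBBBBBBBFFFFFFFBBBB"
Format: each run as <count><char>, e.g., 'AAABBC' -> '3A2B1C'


Scanning runs left to right:
  i=0: run of 'F' x 14 -> '14F'
  i=14: run of 'B' x 9 -> '9B'
  i=23: run of 'F' x 7 -> '7F'
  i=30: run of 'B' x 4 -> '4B'

RLE = 14F9B7F4B


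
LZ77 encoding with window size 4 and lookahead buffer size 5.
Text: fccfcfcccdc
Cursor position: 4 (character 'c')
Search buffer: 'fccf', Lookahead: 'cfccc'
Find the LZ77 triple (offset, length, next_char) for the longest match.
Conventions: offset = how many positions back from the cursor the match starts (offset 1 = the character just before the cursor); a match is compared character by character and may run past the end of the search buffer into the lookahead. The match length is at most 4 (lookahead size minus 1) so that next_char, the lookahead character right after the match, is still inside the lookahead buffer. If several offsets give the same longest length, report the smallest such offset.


Try each offset into the search buffer:
  offset=1 (pos 3, char 'f'): match length 0
  offset=2 (pos 2, char 'c'): match length 3
  offset=3 (pos 1, char 'c'): match length 1
  offset=4 (pos 0, char 'f'): match length 0
Longest match has length 3 at offset 2.
next_char = character at position 4 + 3 = 7 -> 'c'

Best match: offset=2, length=3 (matching 'cfc' starting at position 2)
LZ77 triple: (2, 3, 'c')
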